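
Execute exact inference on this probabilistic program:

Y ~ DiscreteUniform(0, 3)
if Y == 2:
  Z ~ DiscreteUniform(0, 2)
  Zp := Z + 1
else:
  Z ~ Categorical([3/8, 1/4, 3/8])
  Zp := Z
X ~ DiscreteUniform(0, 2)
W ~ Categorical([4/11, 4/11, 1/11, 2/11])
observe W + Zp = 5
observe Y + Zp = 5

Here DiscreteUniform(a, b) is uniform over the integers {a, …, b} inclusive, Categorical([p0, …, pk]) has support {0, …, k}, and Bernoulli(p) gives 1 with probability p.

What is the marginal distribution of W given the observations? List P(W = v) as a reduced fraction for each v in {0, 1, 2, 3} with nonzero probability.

Enumerate traces; 6 have nonzero weight after conditioning:
  (Y=2, Z=2, X=0, W=2) weight 1/396
  (Y=2, Z=2, X=1, W=2) weight 1/396
  (Y=2, Z=2, X=2, W=2) weight 1/396
  (Y=3, Z=2, X=0, W=3) weight 1/176
  (Y=3, Z=2, X=1, W=3) weight 1/176
  (Y=3, Z=2, X=2, W=3) weight 1/176
Group by W:
  weight(W=2) = 1/132
  weight(W=3) = 3/176
Total weight = 1/132 + 3/176 = 13/528
P(W=2 | obs) = 1/132 / 13/528 = 4/13
P(W=3 | obs) = 3/176 / 13/528 = 9/13

P(W=2) = 4/13, P(W=3) = 9/13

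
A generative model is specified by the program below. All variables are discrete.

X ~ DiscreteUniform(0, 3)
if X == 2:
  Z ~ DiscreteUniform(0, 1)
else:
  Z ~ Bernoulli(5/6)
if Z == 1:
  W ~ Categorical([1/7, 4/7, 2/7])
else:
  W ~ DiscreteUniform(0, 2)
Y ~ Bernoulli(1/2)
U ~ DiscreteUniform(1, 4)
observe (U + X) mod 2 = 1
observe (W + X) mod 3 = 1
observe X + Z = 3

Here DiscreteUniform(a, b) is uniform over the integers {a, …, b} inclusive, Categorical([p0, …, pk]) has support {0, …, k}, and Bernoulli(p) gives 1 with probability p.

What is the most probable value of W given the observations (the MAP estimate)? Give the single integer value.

argmax_v P(W = v | obs) = 2

Enumerate traces; 8 have nonzero weight after conditioning:
  (X=2, Z=1, W=2, Y=0, U=1) weight 1/224
  (X=2, Z=1, W=2, Y=0, U=3) weight 1/224
  (X=2, Z=1, W=2, Y=1, U=1) weight 1/224
  (X=2, Z=1, W=2, Y=1, U=3) weight 1/224
  (X=3, Z=0, W=1, Y=0, U=2) weight 1/576
  (X=3, Z=0, W=1, Y=0, U=4) weight 1/576
  (X=3, Z=0, W=1, Y=1, U=2) weight 1/576
  (X=3, Z=0, W=1, Y=1, U=4) weight 1/576
Group by W:
  weight(W=1) = 1/144
  weight(W=2) = 1/56
Total weight = 1/144 + 1/56 = 25/1008
P(W=1 | obs) = 1/144 / 25/1008 = 7/25
P(W=2 | obs) = 1/56 / 25/1008 = 18/25
argmax = 2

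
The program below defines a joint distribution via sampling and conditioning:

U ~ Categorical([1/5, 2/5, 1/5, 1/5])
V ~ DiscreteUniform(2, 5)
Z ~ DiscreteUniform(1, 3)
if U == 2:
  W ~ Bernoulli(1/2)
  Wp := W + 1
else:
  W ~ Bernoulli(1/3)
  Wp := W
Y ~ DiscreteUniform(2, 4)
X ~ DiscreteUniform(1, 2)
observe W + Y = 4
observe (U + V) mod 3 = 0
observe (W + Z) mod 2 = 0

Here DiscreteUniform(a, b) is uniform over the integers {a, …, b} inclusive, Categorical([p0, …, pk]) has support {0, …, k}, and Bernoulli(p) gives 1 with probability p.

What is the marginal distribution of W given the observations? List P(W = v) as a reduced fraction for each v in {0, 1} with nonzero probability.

P(W=0) = 9/19, P(W=1) = 10/19

Enumerate traces; 30 have nonzero weight after conditioning:
  (U=0, V=3, Z=1, W=1, Y=3, X=1) weight 1/1080
  (U=0, V=3, Z=1, W=1, Y=3, X=2) weight 1/1080
  (U=0, V=3, Z=2, W=0, Y=4, X=1) weight 1/540
  (U=0, V=3, Z=2, W=0, Y=4, X=2) weight 1/540
  (U=0, V=3, Z=3, W=1, Y=3, X=1) weight 1/1080
  (U=0, V=3, Z=3, W=1, Y=3, X=2) weight 1/1080
  (U=1, V=2, Z=1, W=1, Y=3, X=1) weight 1/540
  (U=1, V=2, Z=1, W=1, Y=3, X=2) weight 1/540
  … 22 more
Group by W:
  weight(W=0) = 1/40
  weight(W=1) = 1/36
Total weight = 1/40 + 1/36 = 19/360
P(W=0 | obs) = 1/40 / 19/360 = 9/19
P(W=1 | obs) = 1/36 / 19/360 = 10/19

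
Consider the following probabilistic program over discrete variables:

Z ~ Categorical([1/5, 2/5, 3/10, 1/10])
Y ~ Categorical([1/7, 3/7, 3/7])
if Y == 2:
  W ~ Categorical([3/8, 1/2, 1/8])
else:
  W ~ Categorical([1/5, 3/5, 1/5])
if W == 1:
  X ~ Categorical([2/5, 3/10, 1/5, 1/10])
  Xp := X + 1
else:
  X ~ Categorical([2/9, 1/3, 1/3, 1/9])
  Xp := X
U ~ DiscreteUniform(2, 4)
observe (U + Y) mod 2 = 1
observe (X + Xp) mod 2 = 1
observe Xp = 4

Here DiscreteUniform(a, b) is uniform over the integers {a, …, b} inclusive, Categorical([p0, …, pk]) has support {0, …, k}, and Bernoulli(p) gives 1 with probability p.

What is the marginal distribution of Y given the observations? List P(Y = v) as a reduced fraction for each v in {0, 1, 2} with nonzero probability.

P(Y=0) = 2/19, P(Y=1) = 12/19, P(Y=2) = 5/19

Enumerate traces; 16 have nonzero weight after conditioning:
  (Z=0, Y=0, W=1, X=3, U=3) weight 1/1750
  (Z=0, Y=1, W=1, X=3, U=2) weight 3/1750
  (Z=0, Y=1, W=1, X=3, U=4) weight 3/1750
  (Z=0, Y=2, W=1, X=3, U=3) weight 1/700
  (Z=1, Y=0, W=1, X=3, U=3) weight 1/875
  (Z=1, Y=1, W=1, X=3, U=2) weight 3/875
  (Z=1, Y=1, W=1, X=3, U=4) weight 3/875
  (Z=1, Y=2, W=1, X=3, U=3) weight 1/350
  … 8 more
Group by Y:
  weight(Y=0) = 1/350
  weight(Y=1) = 3/175
  weight(Y=2) = 1/140
Total weight = 1/350 + 3/175 + 1/140 = 19/700
P(Y=0 | obs) = 1/350 / 19/700 = 2/19
P(Y=1 | obs) = 3/175 / 19/700 = 12/19
P(Y=2 | obs) = 1/140 / 19/700 = 5/19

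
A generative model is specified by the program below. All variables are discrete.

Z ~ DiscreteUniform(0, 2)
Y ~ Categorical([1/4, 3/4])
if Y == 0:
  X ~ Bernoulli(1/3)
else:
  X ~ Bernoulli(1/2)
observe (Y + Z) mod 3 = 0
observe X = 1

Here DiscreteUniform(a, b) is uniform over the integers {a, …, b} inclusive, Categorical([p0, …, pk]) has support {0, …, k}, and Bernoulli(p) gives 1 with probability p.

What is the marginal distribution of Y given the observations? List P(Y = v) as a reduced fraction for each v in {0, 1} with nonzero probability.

P(Y=0) = 2/11, P(Y=1) = 9/11

Enumerate traces; 2 have nonzero weight after conditioning:
  (Z=0, Y=0, X=1) weight 1/36
  (Z=2, Y=1, X=1) weight 1/8
Group by Y:
  weight(Y=0) = 1/36
  weight(Y=1) = 1/8
Total weight = 1/36 + 1/8 = 11/72
P(Y=0 | obs) = 1/36 / 11/72 = 2/11
P(Y=1 | obs) = 1/8 / 11/72 = 9/11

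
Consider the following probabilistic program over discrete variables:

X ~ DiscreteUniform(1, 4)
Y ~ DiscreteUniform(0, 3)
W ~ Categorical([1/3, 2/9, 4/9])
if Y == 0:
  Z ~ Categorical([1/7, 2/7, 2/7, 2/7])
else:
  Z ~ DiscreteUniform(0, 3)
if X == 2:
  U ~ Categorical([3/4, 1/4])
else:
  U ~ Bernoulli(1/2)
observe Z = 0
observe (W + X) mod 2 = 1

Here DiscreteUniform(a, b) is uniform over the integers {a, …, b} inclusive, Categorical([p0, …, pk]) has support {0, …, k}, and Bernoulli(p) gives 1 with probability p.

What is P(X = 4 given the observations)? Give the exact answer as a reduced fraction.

P(X = 4 | obs) = 1/9

Enumerate traces; 48 have nonzero weight after conditioning:
  (X=1, Y=0, W=0, Z=0, U=0) weight 1/672
  (X=1, Y=0, W=0, Z=0, U=1) weight 1/672
  (X=1, Y=0, W=2, Z=0, U=0) weight 1/504
  (X=1, Y=0, W=2, Z=0, U=1) weight 1/504
  (X=1, Y=1, W=0, Z=0, U=0) weight 1/384
  (X=1, Y=1, W=0, Z=0, U=1) weight 1/384
  (X=1, Y=1, W=2, Z=0, U=0) weight 1/288
  (X=1, Y=1, W=2, Z=0, U=1) weight 1/288
  (X=2, Y=0, W=1, Z=0, U=0) weight 1/672
  (X=3, Y=0, W=0, Z=0, U=0) weight 1/672
  … 38 more
Group by X:
  weight(X=1) = 25/576
  weight(X=2) = 25/2016
  weight(X=3) = 25/576
  weight(X=4) = 25/2016
Total weight = 25/576 + 25/2016 + 25/576 + 25/2016 = 25/224
P(X=1 | obs) = 25/576 / 25/224 = 7/18
P(X=2 | obs) = 25/2016 / 25/224 = 1/9
P(X=3 | obs) = 25/576 / 25/224 = 7/18
P(X=4 | obs) = 25/2016 / 25/224 = 1/9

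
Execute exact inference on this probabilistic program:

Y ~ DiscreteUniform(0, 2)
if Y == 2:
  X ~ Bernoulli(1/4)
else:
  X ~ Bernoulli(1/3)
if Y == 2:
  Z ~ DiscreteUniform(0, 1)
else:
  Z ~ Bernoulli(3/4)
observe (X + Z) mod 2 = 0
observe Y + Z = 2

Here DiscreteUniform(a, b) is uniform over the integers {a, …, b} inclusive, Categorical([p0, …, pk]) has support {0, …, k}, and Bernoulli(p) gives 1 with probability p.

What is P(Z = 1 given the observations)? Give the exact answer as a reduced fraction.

P(Z = 1 | obs) = 2/5

Enumerate traces; 2 have nonzero weight after conditioning:
  (Y=1, X=1, Z=1) weight 1/12
  (Y=2, X=0, Z=0) weight 1/8
Group by Z:
  weight(Z=0) = 1/8
  weight(Z=1) = 1/12
Total weight = 1/8 + 1/12 = 5/24
P(Z=0 | obs) = 1/8 / 5/24 = 3/5
P(Z=1 | obs) = 1/12 / 5/24 = 2/5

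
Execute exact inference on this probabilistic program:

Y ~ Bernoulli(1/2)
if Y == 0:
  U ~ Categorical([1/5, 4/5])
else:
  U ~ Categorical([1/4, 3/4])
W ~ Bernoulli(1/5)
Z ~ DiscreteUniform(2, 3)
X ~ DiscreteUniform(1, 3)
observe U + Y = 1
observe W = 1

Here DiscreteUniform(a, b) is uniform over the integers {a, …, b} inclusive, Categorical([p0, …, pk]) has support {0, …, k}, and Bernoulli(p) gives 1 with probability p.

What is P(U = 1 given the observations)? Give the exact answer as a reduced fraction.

Enumerate traces; 12 have nonzero weight after conditioning:
  (Y=0, U=1, W=1, Z=2, X=1) weight 1/75
  (Y=0, U=1, W=1, Z=2, X=2) weight 1/75
  (Y=0, U=1, W=1, Z=2, X=3) weight 1/75
  (Y=0, U=1, W=1, Z=3, X=1) weight 1/75
  (Y=0, U=1, W=1, Z=3, X=2) weight 1/75
  (Y=0, U=1, W=1, Z=3, X=3) weight 1/75
  (Y=1, U=0, W=1, Z=2, X=1) weight 1/240
  (Y=1, U=0, W=1, Z=2, X=2) weight 1/240
  … 4 more
Group by U:
  weight(U=0) = 1/40
  weight(U=1) = 2/25
Total weight = 1/40 + 2/25 = 21/200
P(U=0 | obs) = 1/40 / 21/200 = 5/21
P(U=1 | obs) = 2/25 / 21/200 = 16/21

P(U = 1 | obs) = 16/21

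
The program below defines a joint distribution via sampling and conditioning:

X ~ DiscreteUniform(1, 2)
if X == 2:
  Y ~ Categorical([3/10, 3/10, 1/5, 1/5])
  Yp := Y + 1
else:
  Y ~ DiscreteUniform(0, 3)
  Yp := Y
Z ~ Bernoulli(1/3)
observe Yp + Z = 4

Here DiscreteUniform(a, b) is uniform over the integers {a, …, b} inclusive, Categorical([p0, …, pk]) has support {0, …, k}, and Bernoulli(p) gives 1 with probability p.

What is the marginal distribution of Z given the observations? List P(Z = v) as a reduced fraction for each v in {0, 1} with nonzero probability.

P(Z=0) = 8/17, P(Z=1) = 9/17

Enumerate traces; 3 have nonzero weight after conditioning:
  (X=1, Y=3, Z=1) weight 1/24
  (X=2, Y=2, Z=1) weight 1/30
  (X=2, Y=3, Z=0) weight 1/15
Group by Z:
  weight(Z=0) = 1/15
  weight(Z=1) = 3/40
Total weight = 1/15 + 3/40 = 17/120
P(Z=0 | obs) = 1/15 / 17/120 = 8/17
P(Z=1 | obs) = 3/40 / 17/120 = 9/17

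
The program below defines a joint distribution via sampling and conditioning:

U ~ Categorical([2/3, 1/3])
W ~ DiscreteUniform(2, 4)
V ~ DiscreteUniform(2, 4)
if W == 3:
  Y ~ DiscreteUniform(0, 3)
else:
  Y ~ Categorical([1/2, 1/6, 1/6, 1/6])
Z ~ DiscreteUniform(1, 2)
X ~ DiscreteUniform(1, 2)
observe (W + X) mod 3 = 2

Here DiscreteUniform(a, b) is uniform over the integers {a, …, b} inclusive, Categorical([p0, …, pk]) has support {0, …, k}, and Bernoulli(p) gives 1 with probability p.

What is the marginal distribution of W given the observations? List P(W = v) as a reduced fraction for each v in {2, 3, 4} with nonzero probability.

Enumerate traces; 96 have nonzero weight after conditioning:
  (U=0, W=3, V=2, Y=0, Z=1, X=2) weight 1/216
  (U=0, W=3, V=2, Y=0, Z=2, X=2) weight 1/216
  (U=0, W=3, V=2, Y=1, Z=1, X=2) weight 1/216
  (U=0, W=3, V=2, Y=1, Z=2, X=2) weight 1/216
  (U=0, W=3, V=2, Y=2, Z=1, X=2) weight 1/216
  (U=0, W=3, V=2, Y=2, Z=2, X=2) weight 1/216
  (U=0, W=3, V=2, Y=3, Z=1, X=2) weight 1/216
  (U=0, W=3, V=2, Y=3, Z=2, X=2) weight 1/216
  (U=0, W=4, V=2, Y=0, Z=1, X=1) weight 1/108
  … 87 more
Group by W:
  weight(W=3) = 1/6
  weight(W=4) = 1/6
Total weight = 1/6 + 1/6 = 1/3
P(W=3 | obs) = 1/6 / 1/3 = 1/2
P(W=4 | obs) = 1/6 / 1/3 = 1/2

P(W=3) = 1/2, P(W=4) = 1/2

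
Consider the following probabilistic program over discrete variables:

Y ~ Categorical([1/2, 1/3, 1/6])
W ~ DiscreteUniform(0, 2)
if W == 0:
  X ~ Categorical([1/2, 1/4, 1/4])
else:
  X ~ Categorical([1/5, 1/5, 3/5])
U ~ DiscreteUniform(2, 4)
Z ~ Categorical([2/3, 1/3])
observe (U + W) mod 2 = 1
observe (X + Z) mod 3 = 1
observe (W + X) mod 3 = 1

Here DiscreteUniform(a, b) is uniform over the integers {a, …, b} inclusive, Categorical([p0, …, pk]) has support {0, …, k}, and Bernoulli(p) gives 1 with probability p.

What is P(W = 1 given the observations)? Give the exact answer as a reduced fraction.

Enumerate traces; 9 have nonzero weight after conditioning:
  (Y=0, W=0, X=1, U=3, Z=0) weight 1/108
  (Y=0, W=1, X=0, U=2, Z=1) weight 1/270
  (Y=0, W=1, X=0, U=4, Z=1) weight 1/270
  (Y=1, W=0, X=1, U=3, Z=0) weight 1/162
  (Y=1, W=1, X=0, U=2, Z=1) weight 1/405
  (Y=1, W=1, X=0, U=4, Z=1) weight 1/405
  (Y=2, W=0, X=1, U=3, Z=0) weight 1/324
  (Y=2, W=1, X=0, U=2, Z=1) weight 1/810
  … 1 more
Group by W:
  weight(W=0) = 1/54
  weight(W=1) = 2/135
Total weight = 1/54 + 2/135 = 1/30
P(W=0 | obs) = 1/54 / 1/30 = 5/9
P(W=1 | obs) = 2/135 / 1/30 = 4/9

P(W = 1 | obs) = 4/9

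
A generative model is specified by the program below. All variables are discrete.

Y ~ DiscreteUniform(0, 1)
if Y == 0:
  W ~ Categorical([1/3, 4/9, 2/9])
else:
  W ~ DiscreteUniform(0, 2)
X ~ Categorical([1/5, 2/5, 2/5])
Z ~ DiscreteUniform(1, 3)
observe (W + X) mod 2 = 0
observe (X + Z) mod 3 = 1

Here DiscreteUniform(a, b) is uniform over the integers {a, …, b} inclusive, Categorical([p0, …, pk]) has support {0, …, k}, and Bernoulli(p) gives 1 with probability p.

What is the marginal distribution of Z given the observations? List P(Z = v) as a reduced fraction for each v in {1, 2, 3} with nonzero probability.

Enumerate traces; 10 have nonzero weight after conditioning:
  (Y=0, W=0, X=0, Z=1) weight 1/90
  (Y=0, W=0, X=2, Z=2) weight 1/45
  (Y=0, W=1, X=1, Z=3) weight 4/135
  (Y=0, W=2, X=0, Z=1) weight 1/135
  (Y=0, W=2, X=2, Z=2) weight 2/135
  (Y=1, W=0, X=0, Z=1) weight 1/90
  (Y=1, W=0, X=2, Z=2) weight 1/45
  (Y=1, W=1, X=1, Z=3) weight 1/45
  … 2 more
Group by Z:
  weight(Z=1) = 11/270
  weight(Z=2) = 11/135
  weight(Z=3) = 7/135
Total weight = 11/270 + 11/135 + 7/135 = 47/270
P(Z=1 | obs) = 11/270 / 47/270 = 11/47
P(Z=2 | obs) = 11/135 / 47/270 = 22/47
P(Z=3 | obs) = 7/135 / 47/270 = 14/47

P(Z=1) = 11/47, P(Z=2) = 22/47, P(Z=3) = 14/47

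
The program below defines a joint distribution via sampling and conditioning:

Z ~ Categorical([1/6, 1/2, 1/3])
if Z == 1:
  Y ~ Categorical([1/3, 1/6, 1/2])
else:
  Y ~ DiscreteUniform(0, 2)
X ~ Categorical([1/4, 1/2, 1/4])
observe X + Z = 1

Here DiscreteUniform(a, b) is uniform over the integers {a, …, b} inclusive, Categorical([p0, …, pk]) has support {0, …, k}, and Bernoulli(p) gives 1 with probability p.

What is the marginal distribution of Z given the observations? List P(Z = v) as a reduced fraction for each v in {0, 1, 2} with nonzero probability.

P(Z=0) = 2/5, P(Z=1) = 3/5

Enumerate traces; 6 have nonzero weight after conditioning:
  (Z=0, Y=0, X=1) weight 1/36
  (Z=0, Y=1, X=1) weight 1/36
  (Z=0, Y=2, X=1) weight 1/36
  (Z=1, Y=0, X=0) weight 1/24
  (Z=1, Y=1, X=0) weight 1/48
  (Z=1, Y=2, X=0) weight 1/16
Group by Z:
  weight(Z=0) = 1/12
  weight(Z=1) = 1/8
Total weight = 1/12 + 1/8 = 5/24
P(Z=0 | obs) = 1/12 / 5/24 = 2/5
P(Z=1 | obs) = 1/8 / 5/24 = 3/5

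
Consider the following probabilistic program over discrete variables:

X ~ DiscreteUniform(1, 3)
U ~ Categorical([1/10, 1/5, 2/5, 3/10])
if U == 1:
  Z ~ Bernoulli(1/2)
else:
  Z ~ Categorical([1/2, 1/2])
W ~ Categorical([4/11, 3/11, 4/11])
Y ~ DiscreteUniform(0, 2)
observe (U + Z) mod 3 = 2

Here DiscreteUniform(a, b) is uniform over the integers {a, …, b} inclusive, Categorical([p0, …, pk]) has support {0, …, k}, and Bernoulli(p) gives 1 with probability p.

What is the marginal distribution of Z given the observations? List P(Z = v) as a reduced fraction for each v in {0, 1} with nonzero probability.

P(Z=0) = 2/3, P(Z=1) = 1/3

Enumerate traces; 54 have nonzero weight after conditioning:
  (X=1, U=1, Z=1, W=0, Y=0) weight 2/495
  (X=1, U=1, Z=1, W=0, Y=1) weight 2/495
  (X=1, U=1, Z=1, W=0, Y=2) weight 2/495
  (X=1, U=1, Z=1, W=1, Y=0) weight 1/330
  (X=1, U=1, Z=1, W=1, Y=1) weight 1/330
  (X=1, U=1, Z=1, W=1, Y=2) weight 1/330
  (X=1, U=1, Z=1, W=2, Y=0) weight 2/495
  (X=1, U=1, Z=1, W=2, Y=1) weight 2/495
  (X=1, U=2, Z=0, W=0, Y=0) weight 4/495
  … 45 more
Group by Z:
  weight(Z=0) = 1/5
  weight(Z=1) = 1/10
Total weight = 1/5 + 1/10 = 3/10
P(Z=0 | obs) = 1/5 / 3/10 = 2/3
P(Z=1 | obs) = 1/10 / 3/10 = 1/3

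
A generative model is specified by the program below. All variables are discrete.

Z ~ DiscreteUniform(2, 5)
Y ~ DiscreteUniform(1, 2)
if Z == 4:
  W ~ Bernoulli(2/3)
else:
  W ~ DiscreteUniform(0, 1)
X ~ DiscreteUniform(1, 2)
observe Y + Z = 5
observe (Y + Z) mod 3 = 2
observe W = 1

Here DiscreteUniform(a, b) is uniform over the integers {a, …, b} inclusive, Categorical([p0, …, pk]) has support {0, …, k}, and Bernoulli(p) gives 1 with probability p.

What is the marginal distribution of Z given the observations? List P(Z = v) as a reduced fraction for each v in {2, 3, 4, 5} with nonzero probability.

P(Z=3) = 3/7, P(Z=4) = 4/7

Enumerate traces; 4 have nonzero weight after conditioning:
  (Z=3, Y=2, W=1, X=1) weight 1/32
  (Z=3, Y=2, W=1, X=2) weight 1/32
  (Z=4, Y=1, W=1, X=1) weight 1/24
  (Z=4, Y=1, W=1, X=2) weight 1/24
Group by Z:
  weight(Z=3) = 1/16
  weight(Z=4) = 1/12
Total weight = 1/16 + 1/12 = 7/48
P(Z=3 | obs) = 1/16 / 7/48 = 3/7
P(Z=4 | obs) = 1/12 / 7/48 = 4/7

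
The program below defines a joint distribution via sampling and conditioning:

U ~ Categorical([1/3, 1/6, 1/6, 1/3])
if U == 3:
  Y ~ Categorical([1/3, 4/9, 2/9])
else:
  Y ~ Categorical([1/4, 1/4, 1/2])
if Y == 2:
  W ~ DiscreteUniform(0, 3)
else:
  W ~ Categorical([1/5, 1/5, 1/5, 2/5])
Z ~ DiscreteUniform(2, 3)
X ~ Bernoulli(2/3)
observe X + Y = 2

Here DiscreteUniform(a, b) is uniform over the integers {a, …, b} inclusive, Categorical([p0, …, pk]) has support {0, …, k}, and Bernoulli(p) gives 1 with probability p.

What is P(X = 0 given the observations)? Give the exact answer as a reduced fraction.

Enumerate traces; 64 have nonzero weight after conditioning:
  (U=0, Y=1, W=0, Z=2, X=1) weight 1/180
  (U=0, Y=1, W=0, Z=3, X=1) weight 1/180
  (U=0, Y=1, W=1, Z=2, X=1) weight 1/180
  (U=0, Y=1, W=1, Z=3, X=1) weight 1/180
  (U=0, Y=1, W=2, Z=2, X=1) weight 1/180
  (U=0, Y=1, W=2, Z=3, X=1) weight 1/180
  (U=0, Y=1, W=3, Z=2, X=1) weight 1/90
  (U=0, Y=1, W=3, Z=3, X=1) weight 1/90
  (U=0, Y=2, W=0, Z=2, X=0) weight 1/144
  … 55 more
Group by X:
  weight(X=0) = 11/81
  weight(X=1) = 17/81
Total weight = 11/81 + 17/81 = 28/81
P(X=0 | obs) = 11/81 / 28/81 = 11/28
P(X=1 | obs) = 17/81 / 28/81 = 17/28

P(X = 0 | obs) = 11/28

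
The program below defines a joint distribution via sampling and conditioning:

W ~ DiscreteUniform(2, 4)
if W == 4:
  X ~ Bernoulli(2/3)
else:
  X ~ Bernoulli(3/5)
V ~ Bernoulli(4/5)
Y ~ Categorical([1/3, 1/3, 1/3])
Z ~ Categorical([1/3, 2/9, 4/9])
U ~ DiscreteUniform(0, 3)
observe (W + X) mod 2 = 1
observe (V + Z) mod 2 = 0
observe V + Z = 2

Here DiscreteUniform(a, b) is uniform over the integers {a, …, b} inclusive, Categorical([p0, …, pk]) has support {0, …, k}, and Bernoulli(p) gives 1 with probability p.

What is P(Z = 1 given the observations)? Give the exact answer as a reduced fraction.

P(Z = 1 | obs) = 2/3

Enumerate traces; 72 have nonzero weight after conditioning:
  (W=2, X=1, V=0, Y=0, Z=2, U=0) weight 1/675
  (W=2, X=1, V=0, Y=0, Z=2, U=1) weight 1/675
  (W=2, X=1, V=0, Y=0, Z=2, U=2) weight 1/675
  (W=2, X=1, V=0, Y=0, Z=2, U=3) weight 1/675
  (W=2, X=1, V=0, Y=1, Z=2, U=0) weight 1/675
  (W=2, X=1, V=0, Y=1, Z=2, U=1) weight 1/675
  (W=2, X=1, V=0, Y=1, Z=2, U=2) weight 1/675
  (W=2, X=1, V=0, Y=1, Z=2, U=3) weight 1/675
  (W=2, X=1, V=1, Y=0, Z=1, U=0) weight 2/675
  … 63 more
Group by Z:
  weight(Z=1) = 8/81
  weight(Z=2) = 4/81
Total weight = 8/81 + 4/81 = 4/27
P(Z=1 | obs) = 8/81 / 4/27 = 2/3
P(Z=2 | obs) = 4/81 / 4/27 = 1/3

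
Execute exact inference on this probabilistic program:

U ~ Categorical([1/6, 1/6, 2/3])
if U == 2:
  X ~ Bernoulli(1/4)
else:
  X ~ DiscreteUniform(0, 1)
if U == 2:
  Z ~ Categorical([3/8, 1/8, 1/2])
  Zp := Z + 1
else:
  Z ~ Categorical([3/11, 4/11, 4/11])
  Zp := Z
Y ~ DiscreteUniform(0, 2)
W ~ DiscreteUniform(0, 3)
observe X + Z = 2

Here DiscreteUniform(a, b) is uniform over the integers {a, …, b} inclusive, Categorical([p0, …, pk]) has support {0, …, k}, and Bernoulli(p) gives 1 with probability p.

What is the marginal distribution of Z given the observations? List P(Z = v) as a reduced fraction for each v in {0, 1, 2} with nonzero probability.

Enumerate traces; 72 have nonzero weight after conditioning:
  (U=0, X=0, Z=2, Y=0, W=0) weight 1/396
  (U=0, X=0, Z=2, Y=0, W=1) weight 1/396
  (U=0, X=0, Z=2, Y=0, W=2) weight 1/396
  (U=0, X=0, Z=2, Y=0, W=3) weight 1/396
  (U=0, X=0, Z=2, Y=1, W=0) weight 1/396
  (U=0, X=0, Z=2, Y=1, W=1) weight 1/396
  (U=0, X=0, Z=2, Y=1, W=2) weight 1/396
  (U=0, X=0, Z=2, Y=1, W=3) weight 1/396
  (U=0, X=1, Z=1, Y=0, W=0) weight 1/396
  … 63 more
Group by Z:
  weight(Z=1) = 43/528
  weight(Z=2) = 41/132
Total weight = 43/528 + 41/132 = 69/176
P(Z=1 | obs) = 43/528 / 69/176 = 43/207
P(Z=2 | obs) = 41/132 / 69/176 = 164/207

P(Z=1) = 43/207, P(Z=2) = 164/207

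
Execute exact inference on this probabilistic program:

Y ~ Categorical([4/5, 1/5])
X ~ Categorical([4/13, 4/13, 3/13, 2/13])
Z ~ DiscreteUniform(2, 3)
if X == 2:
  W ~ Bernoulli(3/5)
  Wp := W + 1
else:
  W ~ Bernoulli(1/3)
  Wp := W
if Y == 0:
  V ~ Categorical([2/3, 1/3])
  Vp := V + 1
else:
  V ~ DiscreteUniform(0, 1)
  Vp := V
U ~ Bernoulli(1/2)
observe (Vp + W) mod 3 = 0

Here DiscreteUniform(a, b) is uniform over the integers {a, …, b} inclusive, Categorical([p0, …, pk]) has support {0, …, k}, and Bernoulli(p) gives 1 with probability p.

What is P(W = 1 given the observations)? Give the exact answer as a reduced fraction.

Enumerate traces; 32 have nonzero weight after conditioning:
  (Y=0, X=0, Z=2, W=1, V=1, U=0) weight 4/585
  (Y=0, X=0, Z=2, W=1, V=1, U=1) weight 4/585
  (Y=0, X=0, Z=3, W=1, V=1, U=0) weight 4/585
  (Y=0, X=0, Z=3, W=1, V=1, U=1) weight 4/585
  (Y=0, X=1, Z=2, W=1, V=1, U=0) weight 4/585
  (Y=0, X=1, Z=2, W=1, V=1, U=1) weight 4/585
  (Y=0, X=1, Z=3, W=1, V=1, U=0) weight 4/585
  (Y=0, X=1, Z=3, W=1, V=1, U=1) weight 4/585
  (Y=1, X=0, Z=2, W=0, V=0, U=0) weight 1/195
  … 23 more
Group by W:
  weight(W=0) = 59/975
  weight(W=1) = 308/2925
Total weight = 59/975 + 308/2925 = 97/585
P(W=0 | obs) = 59/975 / 97/585 = 177/485
P(W=1 | obs) = 308/2925 / 97/585 = 308/485

P(W = 1 | obs) = 308/485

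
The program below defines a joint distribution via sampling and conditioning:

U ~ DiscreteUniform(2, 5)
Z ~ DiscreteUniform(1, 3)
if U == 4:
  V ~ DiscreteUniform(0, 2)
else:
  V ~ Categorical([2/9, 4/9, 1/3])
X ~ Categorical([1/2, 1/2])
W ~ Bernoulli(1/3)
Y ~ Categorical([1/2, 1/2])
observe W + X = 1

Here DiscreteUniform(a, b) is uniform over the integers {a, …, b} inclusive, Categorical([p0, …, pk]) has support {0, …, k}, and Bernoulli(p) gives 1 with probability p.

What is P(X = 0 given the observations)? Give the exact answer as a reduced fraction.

Enumerate traces; 144 have nonzero weight after conditioning:
  (U=2, Z=1, V=0, X=0, W=1, Y=0) weight 1/648
  (U=2, Z=1, V=0, X=0, W=1, Y=1) weight 1/648
  (U=2, Z=1, V=0, X=1, W=0, Y=0) weight 1/324
  (U=2, Z=1, V=0, X=1, W=0, Y=1) weight 1/324
  (U=2, Z=1, V=1, X=0, W=1, Y=0) weight 1/324
  (U=2, Z=1, V=1, X=0, W=1, Y=1) weight 1/324
  (U=2, Z=1, V=1, X=1, W=0, Y=0) weight 1/162
  (U=2, Z=1, V=1, X=1, W=0, Y=1) weight 1/162
  … 136 more
Group by X:
  weight(X=0) = 1/6
  weight(X=1) = 1/3
Total weight = 1/6 + 1/3 = 1/2
P(X=0 | obs) = 1/6 / 1/2 = 1/3
P(X=1 | obs) = 1/3 / 1/2 = 2/3

P(X = 0 | obs) = 1/3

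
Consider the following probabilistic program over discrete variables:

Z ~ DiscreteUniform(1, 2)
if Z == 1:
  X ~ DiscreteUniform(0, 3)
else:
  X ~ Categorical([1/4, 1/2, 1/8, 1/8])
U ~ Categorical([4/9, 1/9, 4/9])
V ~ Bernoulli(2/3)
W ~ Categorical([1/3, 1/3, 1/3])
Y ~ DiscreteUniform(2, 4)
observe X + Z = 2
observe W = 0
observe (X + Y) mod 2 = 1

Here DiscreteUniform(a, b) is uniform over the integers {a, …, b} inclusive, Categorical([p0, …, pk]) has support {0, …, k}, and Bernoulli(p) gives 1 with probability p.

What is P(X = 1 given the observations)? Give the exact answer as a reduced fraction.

Enumerate traces; 18 have nonzero weight after conditioning:
  (Z=1, X=1, U=0, V=0, W=0, Y=2) weight 1/486
  (Z=1, X=1, U=0, V=0, W=0, Y=4) weight 1/486
  (Z=1, X=1, U=0, V=1, W=0, Y=2) weight 1/243
  (Z=1, X=1, U=0, V=1, W=0, Y=4) weight 1/243
  (Z=1, X=1, U=1, V=0, W=0, Y=2) weight 1/1944
  (Z=1, X=1, U=1, V=0, W=0, Y=4) weight 1/1944
  (Z=1, X=1, U=1, V=1, W=0, Y=2) weight 1/972
  (Z=1, X=1, U=1, V=1, W=0, Y=4) weight 1/972
  (Z=2, X=0, U=0, V=0, W=0, Y=3) weight 1/486
  … 9 more
Group by X:
  weight(X=0) = 1/72
  weight(X=1) = 1/36
Total weight = 1/72 + 1/36 = 1/24
P(X=0 | obs) = 1/72 / 1/24 = 1/3
P(X=1 | obs) = 1/36 / 1/24 = 2/3

P(X = 1 | obs) = 2/3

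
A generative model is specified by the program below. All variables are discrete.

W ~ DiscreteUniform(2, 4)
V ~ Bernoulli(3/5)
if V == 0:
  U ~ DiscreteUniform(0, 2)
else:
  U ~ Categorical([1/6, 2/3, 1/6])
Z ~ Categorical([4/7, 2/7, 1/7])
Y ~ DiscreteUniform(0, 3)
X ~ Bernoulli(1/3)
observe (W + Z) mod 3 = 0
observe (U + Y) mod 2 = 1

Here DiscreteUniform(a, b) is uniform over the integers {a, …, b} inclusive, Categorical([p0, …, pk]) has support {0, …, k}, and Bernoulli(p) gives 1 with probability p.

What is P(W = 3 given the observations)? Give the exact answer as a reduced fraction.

Enumerate traces; 72 have nonzero weight after conditioning:
  (W=2, V=0, U=0, Z=1, Y=1, X=0) weight 2/945
  (W=2, V=0, U=0, Z=1, Y=1, X=1) weight 1/945
  (W=2, V=0, U=0, Z=1, Y=3, X=0) weight 2/945
  (W=2, V=0, U=0, Z=1, Y=3, X=1) weight 1/945
  (W=2, V=0, U=1, Z=1, Y=0, X=0) weight 2/945
  (W=2, V=0, U=1, Z=1, Y=0, X=1) weight 1/945
  (W=2, V=0, U=1, Z=1, Y=2, X=0) weight 2/945
  (W=2, V=0, U=1, Z=1, Y=2, X=1) weight 1/945
  (W=3, V=0, U=0, Z=0, Y=1, X=0) weight 4/945
  (W=4, V=0, U=0, Z=2, Y=1, X=0) weight 1/945
  … 62 more
Group by W:
  weight(W=2) = 1/21
  weight(W=3) = 2/21
  weight(W=4) = 1/42
Total weight = 1/21 + 2/21 + 1/42 = 1/6
P(W=2 | obs) = 1/21 / 1/6 = 2/7
P(W=3 | obs) = 2/21 / 1/6 = 4/7
P(W=4 | obs) = 1/42 / 1/6 = 1/7

P(W = 3 | obs) = 4/7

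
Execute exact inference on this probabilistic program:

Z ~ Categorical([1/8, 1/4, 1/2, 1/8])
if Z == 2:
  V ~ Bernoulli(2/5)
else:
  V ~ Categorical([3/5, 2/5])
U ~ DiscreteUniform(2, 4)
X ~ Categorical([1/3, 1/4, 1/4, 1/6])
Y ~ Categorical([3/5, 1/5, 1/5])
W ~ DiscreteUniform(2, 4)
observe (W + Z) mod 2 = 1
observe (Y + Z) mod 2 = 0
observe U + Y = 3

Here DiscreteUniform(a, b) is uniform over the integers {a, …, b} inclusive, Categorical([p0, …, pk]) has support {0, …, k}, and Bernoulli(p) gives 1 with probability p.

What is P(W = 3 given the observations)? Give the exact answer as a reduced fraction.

P(W = 3 | obs) = 5/7

Enumerate traces; 48 have nonzero weight after conditioning:
  (Z=0, V=0, U=3, X=0, Y=0, W=3) weight 1/600
  (Z=0, V=0, U=3, X=1, Y=0, W=3) weight 1/800
  (Z=0, V=0, U=3, X=2, Y=0, W=3) weight 1/800
  (Z=0, V=0, U=3, X=3, Y=0, W=3) weight 1/1200
  (Z=0, V=1, U=3, X=0, Y=0, W=3) weight 1/900
  (Z=0, V=1, U=3, X=1, Y=0, W=3) weight 1/1200
  (Z=0, V=1, U=3, X=2, Y=0, W=3) weight 1/1200
  (Z=0, V=1, U=3, X=3, Y=0, W=3) weight 1/1800
  (Z=1, V=0, U=2, X=0, Y=1, W=2) weight 1/900
  (Z=1, V=0, U=2, X=0, Y=1, W=4) weight 1/900
  … 38 more
Group by W:
  weight(W=2) = 1/120
  weight(W=3) = 1/24
  weight(W=4) = 1/120
Total weight = 1/120 + 1/24 + 1/120 = 7/120
P(W=2 | obs) = 1/120 / 7/120 = 1/7
P(W=3 | obs) = 1/24 / 7/120 = 5/7
P(W=4 | obs) = 1/120 / 7/120 = 1/7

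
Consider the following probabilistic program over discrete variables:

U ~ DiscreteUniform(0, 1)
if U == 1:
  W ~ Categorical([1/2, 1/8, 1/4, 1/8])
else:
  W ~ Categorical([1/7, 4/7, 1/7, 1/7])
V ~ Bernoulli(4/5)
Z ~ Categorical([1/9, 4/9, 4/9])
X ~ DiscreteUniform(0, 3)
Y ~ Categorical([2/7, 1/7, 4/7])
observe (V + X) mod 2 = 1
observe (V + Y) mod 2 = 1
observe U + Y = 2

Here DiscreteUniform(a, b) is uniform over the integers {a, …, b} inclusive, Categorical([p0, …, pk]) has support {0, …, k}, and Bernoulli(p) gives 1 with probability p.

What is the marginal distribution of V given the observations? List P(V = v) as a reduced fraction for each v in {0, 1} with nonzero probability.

P(V=0) = 1/17, P(V=1) = 16/17

Enumerate traces; 48 have nonzero weight after conditioning:
  (U=0, W=0, V=1, Z=0, X=0, Y=2) weight 2/2205
  (U=0, W=0, V=1, Z=0, X=2, Y=2) weight 2/2205
  (U=0, W=0, V=1, Z=1, X=0, Y=2) weight 8/2205
  (U=0, W=0, V=1, Z=1, X=2, Y=2) weight 8/2205
  (U=0, W=0, V=1, Z=2, X=0, Y=2) weight 8/2205
  (U=0, W=0, V=1, Z=2, X=2, Y=2) weight 8/2205
  (U=0, W=1, V=1, Z=0, X=0, Y=2) weight 8/2205
  (U=0, W=1, V=1, Z=0, X=2, Y=2) weight 8/2205
  (U=1, W=0, V=0, Z=0, X=1, Y=1) weight 1/5040
  … 39 more
Group by V:
  weight(V=0) = 1/140
  weight(V=1) = 4/35
Total weight = 1/140 + 4/35 = 17/140
P(V=0 | obs) = 1/140 / 17/140 = 1/17
P(V=1 | obs) = 4/35 / 17/140 = 16/17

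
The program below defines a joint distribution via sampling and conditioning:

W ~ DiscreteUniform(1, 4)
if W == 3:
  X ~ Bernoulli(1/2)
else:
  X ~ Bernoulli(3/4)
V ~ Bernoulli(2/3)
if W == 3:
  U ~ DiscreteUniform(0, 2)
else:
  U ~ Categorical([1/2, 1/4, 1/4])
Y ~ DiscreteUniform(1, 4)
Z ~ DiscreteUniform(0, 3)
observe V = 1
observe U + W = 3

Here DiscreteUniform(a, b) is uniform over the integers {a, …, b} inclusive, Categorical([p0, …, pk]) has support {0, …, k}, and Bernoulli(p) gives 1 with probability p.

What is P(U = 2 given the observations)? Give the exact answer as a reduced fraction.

P(U = 2 | obs) = 3/10

Enumerate traces; 96 have nonzero weight after conditioning:
  (W=1, X=0, V=1, U=2, Y=1, Z=0) weight 1/1536
  (W=1, X=0, V=1, U=2, Y=1, Z=1) weight 1/1536
  (W=1, X=0, V=1, U=2, Y=1, Z=2) weight 1/1536
  (W=1, X=0, V=1, U=2, Y=1, Z=3) weight 1/1536
  (W=1, X=0, V=1, U=2, Y=2, Z=0) weight 1/1536
  (W=1, X=0, V=1, U=2, Y=2, Z=1) weight 1/1536
  (W=1, X=0, V=1, U=2, Y=2, Z=2) weight 1/1536
  (W=1, X=0, V=1, U=2, Y=2, Z=3) weight 1/1536
  (W=2, X=0, V=1, U=1, Y=1, Z=0) weight 1/1536
  (W=3, X=0, V=1, U=0, Y=1, Z=0) weight 1/576
  … 86 more
Group by U:
  weight(U=0) = 1/18
  weight(U=1) = 1/24
  weight(U=2) = 1/24
Total weight = 1/18 + 1/24 + 1/24 = 5/36
P(U=0 | obs) = 1/18 / 5/36 = 2/5
P(U=1 | obs) = 1/24 / 5/36 = 3/10
P(U=2 | obs) = 1/24 / 5/36 = 3/10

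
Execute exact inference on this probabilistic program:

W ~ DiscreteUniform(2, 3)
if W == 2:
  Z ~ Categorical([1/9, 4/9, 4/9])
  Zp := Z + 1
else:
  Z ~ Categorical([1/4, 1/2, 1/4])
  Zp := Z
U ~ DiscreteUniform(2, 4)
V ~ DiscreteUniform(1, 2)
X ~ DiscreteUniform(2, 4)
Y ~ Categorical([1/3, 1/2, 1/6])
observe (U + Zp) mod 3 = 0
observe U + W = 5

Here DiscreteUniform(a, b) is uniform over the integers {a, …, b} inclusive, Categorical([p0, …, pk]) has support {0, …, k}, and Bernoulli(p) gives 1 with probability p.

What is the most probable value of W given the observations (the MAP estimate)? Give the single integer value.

Enumerate traces; 36 have nonzero weight after conditioning:
  (W=2, Z=2, U=3, V=1, X=2, Y=0) weight 1/243
  (W=2, Z=2, U=3, V=1, X=2, Y=1) weight 1/162
  (W=2, Z=2, U=3, V=1, X=2, Y=2) weight 1/486
  (W=2, Z=2, U=3, V=1, X=3, Y=0) weight 1/243
  (W=2, Z=2, U=3, V=1, X=3, Y=1) weight 1/162
  (W=2, Z=2, U=3, V=1, X=3, Y=2) weight 1/486
  (W=2, Z=2, U=3, V=1, X=4, Y=0) weight 1/243
  (W=2, Z=2, U=3, V=1, X=4, Y=1) weight 1/162
  (W=3, Z=1, U=2, V=1, X=2, Y=0) weight 1/216
  … 27 more
Group by W:
  weight(W=2) = 2/27
  weight(W=3) = 1/12
Total weight = 2/27 + 1/12 = 17/108
P(W=2 | obs) = 2/27 / 17/108 = 8/17
P(W=3 | obs) = 1/12 / 17/108 = 9/17
argmax = 3

argmax_v P(W = v | obs) = 3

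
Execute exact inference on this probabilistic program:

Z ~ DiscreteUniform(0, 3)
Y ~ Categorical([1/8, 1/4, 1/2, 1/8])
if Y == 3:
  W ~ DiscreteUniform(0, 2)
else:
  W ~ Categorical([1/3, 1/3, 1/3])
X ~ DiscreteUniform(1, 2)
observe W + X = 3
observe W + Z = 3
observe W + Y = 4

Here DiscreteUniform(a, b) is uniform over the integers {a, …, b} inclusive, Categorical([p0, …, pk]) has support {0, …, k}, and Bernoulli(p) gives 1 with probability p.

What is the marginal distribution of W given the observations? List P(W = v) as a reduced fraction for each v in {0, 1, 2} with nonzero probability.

P(W=1) = 1/5, P(W=2) = 4/5

Enumerate traces; 2 have nonzero weight after conditioning:
  (Z=1, Y=2, W=2, X=1) weight 1/48
  (Z=2, Y=3, W=1, X=2) weight 1/192
Group by W:
  weight(W=1) = 1/192
  weight(W=2) = 1/48
Total weight = 1/192 + 1/48 = 5/192
P(W=1 | obs) = 1/192 / 5/192 = 1/5
P(W=2 | obs) = 1/48 / 5/192 = 4/5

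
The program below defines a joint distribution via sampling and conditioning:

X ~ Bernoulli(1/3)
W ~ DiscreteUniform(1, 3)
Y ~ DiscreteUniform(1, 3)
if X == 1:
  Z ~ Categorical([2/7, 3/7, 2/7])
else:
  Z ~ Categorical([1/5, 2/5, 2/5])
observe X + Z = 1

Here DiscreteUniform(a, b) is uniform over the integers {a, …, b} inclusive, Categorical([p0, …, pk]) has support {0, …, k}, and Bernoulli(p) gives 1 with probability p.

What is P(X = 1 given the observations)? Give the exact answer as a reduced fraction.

Enumerate traces; 18 have nonzero weight after conditioning:
  (X=0, W=1, Y=1, Z=1) weight 4/135
  (X=0, W=1, Y=2, Z=1) weight 4/135
  (X=0, W=1, Y=3, Z=1) weight 4/135
  (X=0, W=2, Y=1, Z=1) weight 4/135
  (X=0, W=2, Y=2, Z=1) weight 4/135
  (X=0, W=2, Y=3, Z=1) weight 4/135
  (X=0, W=3, Y=1, Z=1) weight 4/135
  (X=0, W=3, Y=2, Z=1) weight 4/135
  (X=1, W=1, Y=1, Z=0) weight 2/189
  … 9 more
Group by X:
  weight(X=0) = 4/15
  weight(X=1) = 2/21
Total weight = 4/15 + 2/21 = 38/105
P(X=0 | obs) = 4/15 / 38/105 = 14/19
P(X=1 | obs) = 2/21 / 38/105 = 5/19

P(X = 1 | obs) = 5/19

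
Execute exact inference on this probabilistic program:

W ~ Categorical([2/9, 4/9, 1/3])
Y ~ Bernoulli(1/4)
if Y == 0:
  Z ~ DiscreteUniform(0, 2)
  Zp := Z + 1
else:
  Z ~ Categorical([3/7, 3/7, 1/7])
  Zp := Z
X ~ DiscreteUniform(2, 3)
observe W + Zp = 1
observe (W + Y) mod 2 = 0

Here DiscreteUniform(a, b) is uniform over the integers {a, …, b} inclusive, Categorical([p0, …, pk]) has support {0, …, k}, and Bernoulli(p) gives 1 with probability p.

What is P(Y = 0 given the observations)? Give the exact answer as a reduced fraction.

Enumerate traces; 4 have nonzero weight after conditioning:
  (W=0, Y=0, Z=0, X=2) weight 1/36
  (W=0, Y=0, Z=0, X=3) weight 1/36
  (W=1, Y=1, Z=0, X=2) weight 1/42
  (W=1, Y=1, Z=0, X=3) weight 1/42
Group by Y:
  weight(Y=0) = 1/18
  weight(Y=1) = 1/21
Total weight = 1/18 + 1/21 = 13/126
P(Y=0 | obs) = 1/18 / 13/126 = 7/13
P(Y=1 | obs) = 1/21 / 13/126 = 6/13

P(Y = 0 | obs) = 7/13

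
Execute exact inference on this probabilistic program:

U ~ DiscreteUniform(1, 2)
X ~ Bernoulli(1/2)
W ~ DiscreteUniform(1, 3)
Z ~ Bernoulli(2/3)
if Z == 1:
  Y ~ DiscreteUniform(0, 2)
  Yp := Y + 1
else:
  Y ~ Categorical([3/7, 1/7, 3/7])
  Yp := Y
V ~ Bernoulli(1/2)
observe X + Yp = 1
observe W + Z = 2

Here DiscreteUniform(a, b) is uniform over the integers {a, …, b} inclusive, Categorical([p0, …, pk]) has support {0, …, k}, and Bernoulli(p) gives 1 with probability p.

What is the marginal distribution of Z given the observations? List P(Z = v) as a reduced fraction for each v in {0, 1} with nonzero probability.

Enumerate traces; 12 have nonzero weight after conditioning:
  (U=1, X=0, W=1, Z=1, Y=0, V=0) weight 1/108
  (U=1, X=0, W=1, Z=1, Y=0, V=1) weight 1/108
  (U=1, X=0, W=2, Z=0, Y=1, V=0) weight 1/504
  (U=1, X=0, W=2, Z=0, Y=1, V=1) weight 1/504
  (U=1, X=1, W=2, Z=0, Y=0, V=0) weight 1/168
  (U=1, X=1, W=2, Z=0, Y=0, V=1) weight 1/168
  (U=2, X=0, W=1, Z=1, Y=0, V=0) weight 1/108
  (U=2, X=0, W=1, Z=1, Y=0, V=1) weight 1/108
  … 4 more
Group by Z:
  weight(Z=0) = 2/63
  weight(Z=1) = 1/27
Total weight = 2/63 + 1/27 = 13/189
P(Z=0 | obs) = 2/63 / 13/189 = 6/13
P(Z=1 | obs) = 1/27 / 13/189 = 7/13

P(Z=0) = 6/13, P(Z=1) = 7/13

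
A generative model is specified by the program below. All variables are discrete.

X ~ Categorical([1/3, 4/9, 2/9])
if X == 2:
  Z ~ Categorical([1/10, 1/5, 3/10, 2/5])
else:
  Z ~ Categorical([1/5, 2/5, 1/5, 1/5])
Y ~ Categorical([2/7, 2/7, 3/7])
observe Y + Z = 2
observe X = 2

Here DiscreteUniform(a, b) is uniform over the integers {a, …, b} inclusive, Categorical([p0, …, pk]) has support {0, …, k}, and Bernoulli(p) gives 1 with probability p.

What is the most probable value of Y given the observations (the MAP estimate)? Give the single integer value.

argmax_v P(Y = v | obs) = 0

Enumerate traces; 3 have nonzero weight after conditioning:
  (X=2, Z=0, Y=2) weight 1/105
  (X=2, Z=1, Y=1) weight 4/315
  (X=2, Z=2, Y=0) weight 2/105
Group by Y:
  weight(Y=0) = 2/105
  weight(Y=1) = 4/315
  weight(Y=2) = 1/105
Total weight = 2/105 + 4/315 + 1/105 = 13/315
P(Y=0 | obs) = 2/105 / 13/315 = 6/13
P(Y=1 | obs) = 4/315 / 13/315 = 4/13
P(Y=2 | obs) = 1/105 / 13/315 = 3/13
argmax = 0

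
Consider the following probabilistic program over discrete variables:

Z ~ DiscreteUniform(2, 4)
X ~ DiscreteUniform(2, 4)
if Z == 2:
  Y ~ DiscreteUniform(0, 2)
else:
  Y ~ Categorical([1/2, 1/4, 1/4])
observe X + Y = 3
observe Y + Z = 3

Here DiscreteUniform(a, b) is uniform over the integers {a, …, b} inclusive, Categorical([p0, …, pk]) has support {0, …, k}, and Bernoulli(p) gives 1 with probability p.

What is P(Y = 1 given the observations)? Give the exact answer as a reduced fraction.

Enumerate traces; 2 have nonzero weight after conditioning:
  (Z=2, X=2, Y=1) weight 1/27
  (Z=3, X=3, Y=0) weight 1/18
Group by Y:
  weight(Y=0) = 1/18
  weight(Y=1) = 1/27
Total weight = 1/18 + 1/27 = 5/54
P(Y=0 | obs) = 1/18 / 5/54 = 3/5
P(Y=1 | obs) = 1/27 / 5/54 = 2/5

P(Y = 1 | obs) = 2/5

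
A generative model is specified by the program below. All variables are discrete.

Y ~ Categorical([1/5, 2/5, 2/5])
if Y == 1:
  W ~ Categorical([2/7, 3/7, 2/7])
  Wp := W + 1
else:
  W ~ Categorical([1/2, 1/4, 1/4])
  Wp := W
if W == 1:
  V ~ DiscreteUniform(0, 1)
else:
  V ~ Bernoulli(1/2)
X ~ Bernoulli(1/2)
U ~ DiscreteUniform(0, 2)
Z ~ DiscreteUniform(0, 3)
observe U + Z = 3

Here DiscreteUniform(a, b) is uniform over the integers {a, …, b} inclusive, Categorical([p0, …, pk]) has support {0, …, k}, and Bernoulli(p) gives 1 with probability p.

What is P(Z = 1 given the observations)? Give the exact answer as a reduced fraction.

Enumerate traces; 108 have nonzero weight after conditioning:
  (Y=0, W=0, V=0, X=0, U=0, Z=3) weight 1/480
  (Y=0, W=0, V=0, X=0, U=1, Z=2) weight 1/480
  (Y=0, W=0, V=0, X=0, U=2, Z=1) weight 1/480
  (Y=0, W=0, V=0, X=1, U=0, Z=3) weight 1/480
  (Y=0, W=0, V=0, X=1, U=1, Z=2) weight 1/480
  (Y=0, W=0, V=0, X=1, U=2, Z=1) weight 1/480
  (Y=0, W=0, V=1, X=0, U=0, Z=3) weight 1/480
  (Y=0, W=0, V=1, X=0, U=1, Z=2) weight 1/480
  … 100 more
Group by Z:
  weight(Z=1) = 1/12
  weight(Z=2) = 1/12
  weight(Z=3) = 1/12
Total weight = 1/12 + 1/12 + 1/12 = 1/4
P(Z=1 | obs) = 1/12 / 1/4 = 1/3
P(Z=2 | obs) = 1/12 / 1/4 = 1/3
P(Z=3 | obs) = 1/12 / 1/4 = 1/3

P(Z = 1 | obs) = 1/3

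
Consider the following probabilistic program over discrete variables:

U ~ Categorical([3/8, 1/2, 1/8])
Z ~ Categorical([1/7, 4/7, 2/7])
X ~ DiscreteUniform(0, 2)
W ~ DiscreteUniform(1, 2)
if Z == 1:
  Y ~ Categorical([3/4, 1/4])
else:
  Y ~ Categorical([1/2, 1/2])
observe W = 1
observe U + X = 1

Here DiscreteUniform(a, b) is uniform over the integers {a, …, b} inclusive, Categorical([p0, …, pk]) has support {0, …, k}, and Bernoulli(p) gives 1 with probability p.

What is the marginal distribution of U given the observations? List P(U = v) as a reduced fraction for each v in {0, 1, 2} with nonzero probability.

Enumerate traces; 12 have nonzero weight after conditioning:
  (U=0, Z=0, X=1, W=1, Y=0) weight 1/224
  (U=0, Z=0, X=1, W=1, Y=1) weight 1/224
  (U=0, Z=1, X=1, W=1, Y=0) weight 3/112
  (U=0, Z=1, X=1, W=1, Y=1) weight 1/112
  (U=0, Z=2, X=1, W=1, Y=0) weight 1/112
  (U=0, Z=2, X=1, W=1, Y=1) weight 1/112
  (U=1, Z=0, X=0, W=1, Y=0) weight 1/168
  (U=1, Z=0, X=0, W=1, Y=1) weight 1/168
  … 4 more
Group by U:
  weight(U=0) = 1/16
  weight(U=1) = 1/12
Total weight = 1/16 + 1/12 = 7/48
P(U=0 | obs) = 1/16 / 7/48 = 3/7
P(U=1 | obs) = 1/12 / 7/48 = 4/7

P(U=0) = 3/7, P(U=1) = 4/7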